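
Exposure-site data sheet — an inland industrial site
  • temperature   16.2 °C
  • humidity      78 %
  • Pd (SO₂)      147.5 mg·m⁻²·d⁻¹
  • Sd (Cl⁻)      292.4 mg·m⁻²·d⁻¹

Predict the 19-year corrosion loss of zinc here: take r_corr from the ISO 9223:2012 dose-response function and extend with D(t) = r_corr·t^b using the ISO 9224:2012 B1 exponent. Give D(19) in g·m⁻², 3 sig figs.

D(19) = 469 g·m⁻²

zinc: f(T) = -0.071·(T−10) [T>10 °C] = -0.4402
  SO₂ term: 0.0129·147.5^0.44·exp(0.046·78-0.4402) = 2.704
  Cl⁻ term: 0.0175·292.4^0.57·exp(0.008·78+0.085·16.2) = 3.294
  sum: 2.704 + 3.294 → r_corr = 5.997 μm/a
Long-term exponent b (ISO 9224 Table 2, B1) = 0.813
  D(19) = 5.997 × 19^0.813 = 5.997 × 10.96 = 65.7 μm
  Mass loss = 65.7 μm × 7.14 g/cm³ = 469.1 g·m⁻²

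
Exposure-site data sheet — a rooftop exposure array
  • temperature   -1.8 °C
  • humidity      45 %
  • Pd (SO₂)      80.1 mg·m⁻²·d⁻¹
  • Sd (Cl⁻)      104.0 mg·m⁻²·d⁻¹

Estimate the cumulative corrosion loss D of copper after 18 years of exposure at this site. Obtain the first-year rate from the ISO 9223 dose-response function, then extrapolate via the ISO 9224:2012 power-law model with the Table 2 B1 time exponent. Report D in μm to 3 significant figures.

copper: f(T) = +0.126·(T−10) [T≤10 °C] = -1.4868
  SO₂ term: 0.0053·80.1^0.26·exp(0.059·45-1.4868) = 0.05328
  Cl⁻ term: 0.01025·104.0^0.27·exp(0.036·45+0.049·-1.8) = 0.1662
  sum: 0.05328 + 0.1662 → r_corr = 0.2195 μm/a
Long-term exponent b (ISO 9224 Table 2, B1) = 0.667
  D(18) = 0.2195 × 18^0.667 = 0.2195 × 6.875 = 1.509 μm

D(18) = 1.51 μm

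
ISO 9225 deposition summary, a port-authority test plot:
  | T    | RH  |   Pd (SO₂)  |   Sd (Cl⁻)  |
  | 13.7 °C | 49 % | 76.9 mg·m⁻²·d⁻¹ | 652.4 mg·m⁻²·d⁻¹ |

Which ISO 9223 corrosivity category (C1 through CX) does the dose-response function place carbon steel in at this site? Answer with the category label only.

C5

carbon steel: f(T) = -0.054·(T−10) [T>10 °C] = -0.1998
  SO₂ term: 1.77·76.9^0.52·exp(0.02·49-0.1998) = 36.94
  Sd branch = 0.102·Sd^0.62·e^(0.033·RH+0.04·T) = 49.41 μm/a
  sum: 36.94 + 49.41 → r_corr = 86.35 μm/a
86.4 μm/a falls in (80, 200] for carbon steel → category C5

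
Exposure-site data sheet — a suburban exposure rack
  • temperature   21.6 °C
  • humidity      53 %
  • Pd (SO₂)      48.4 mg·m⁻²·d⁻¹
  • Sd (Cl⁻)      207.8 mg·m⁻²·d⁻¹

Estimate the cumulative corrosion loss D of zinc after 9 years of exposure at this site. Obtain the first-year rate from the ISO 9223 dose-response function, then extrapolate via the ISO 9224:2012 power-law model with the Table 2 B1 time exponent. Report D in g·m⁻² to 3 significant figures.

D(9) = 165 g·m⁻²

zinc: T>10 °C ⇒ hinge -0.071·(21.6−10) = -0.8236
  Pd branch = 0.0129·Pd^0.44·e^(0.046·RH+f) = 0.3573 μm/a
  Sd branch = 0.0175·Sd^0.57·e^(0.008·RH+0.085·T) = 3.512 μm/a
  sum: 0.3573 + 3.512 → r_corr = 3.87 μm/a
Power-law: D(9) = r_corr · 9^0.813
  D(9) = 3.87 × 9^0.813 = 3.87 × 5.968 = 23.09 μm
  Mass loss = 23.09 μm × 7.14 g/cm³ = 164.9 g·m⁻²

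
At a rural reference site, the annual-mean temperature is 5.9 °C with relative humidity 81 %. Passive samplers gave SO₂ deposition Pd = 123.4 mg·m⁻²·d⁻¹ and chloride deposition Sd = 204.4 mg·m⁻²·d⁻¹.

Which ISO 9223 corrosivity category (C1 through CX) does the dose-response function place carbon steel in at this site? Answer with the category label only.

C5

carbon steel: temperature factor f = +0.150·(-4.1) = -0.6150
  sulphur-dioxide contribution → 59.15 μm/a
  chloride contribution → 50.64 μm/a
  total first-year rate 109.8 μm/a
Category bounds: 80…200 μm/a bracket r_corr ⇒ C5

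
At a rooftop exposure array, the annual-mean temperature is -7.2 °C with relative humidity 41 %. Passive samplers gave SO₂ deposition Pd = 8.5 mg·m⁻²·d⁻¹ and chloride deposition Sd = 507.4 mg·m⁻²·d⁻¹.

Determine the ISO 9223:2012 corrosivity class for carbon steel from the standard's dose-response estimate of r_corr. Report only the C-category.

C2

carbon steel: temperature factor f = +0.150·(-17.2) = -2.5800
  sulphur-dioxide contribution → 0.9266 μm/a
  chloride contribution → 14.07 μm/a
  total first-year rate 15 μm/a
ISO 9223 Table 2 (carbon steel): 1.3 < 15 ≤ 25 μm/a ⇒ C2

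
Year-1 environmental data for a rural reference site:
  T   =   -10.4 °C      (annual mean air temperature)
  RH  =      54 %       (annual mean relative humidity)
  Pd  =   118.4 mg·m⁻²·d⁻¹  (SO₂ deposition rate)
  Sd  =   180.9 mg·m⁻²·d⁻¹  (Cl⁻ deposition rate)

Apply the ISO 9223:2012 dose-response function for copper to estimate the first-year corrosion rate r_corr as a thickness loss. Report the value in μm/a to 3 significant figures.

r_corr = 0.209 μm/a

copper: T≤10 °C ⇒ hinge +0.126·(-10.4−10) = -2.5704
  sulphur-dioxide contribution → 0.03394 μm/a
  chloride contribution → 0.1751 μm/a
  ⇒ r_corr(copper) = 0.209 μm/a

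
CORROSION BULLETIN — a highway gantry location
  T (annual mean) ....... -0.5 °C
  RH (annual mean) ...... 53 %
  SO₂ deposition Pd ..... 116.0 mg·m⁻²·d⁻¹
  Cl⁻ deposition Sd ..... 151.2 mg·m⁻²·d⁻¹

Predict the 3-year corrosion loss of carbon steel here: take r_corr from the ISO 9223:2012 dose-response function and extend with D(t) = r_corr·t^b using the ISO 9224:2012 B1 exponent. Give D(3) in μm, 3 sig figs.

D(3) = 45.2 μm

carbon steel: temperature factor f = +0.150·(-10.5) = -1.5750
  sulphur-dioxide contribution → 12.53 μm/a
  chloride contribution → 12.91 μm/a
  ⇒ r_corr(carbon steel) = 25.43 μm/a
Power-law: D(3) = r_corr · 3^0.523
  D(3) = 25.43 × 3^0.523 = 25.43 × 1.776 = 45.18 μm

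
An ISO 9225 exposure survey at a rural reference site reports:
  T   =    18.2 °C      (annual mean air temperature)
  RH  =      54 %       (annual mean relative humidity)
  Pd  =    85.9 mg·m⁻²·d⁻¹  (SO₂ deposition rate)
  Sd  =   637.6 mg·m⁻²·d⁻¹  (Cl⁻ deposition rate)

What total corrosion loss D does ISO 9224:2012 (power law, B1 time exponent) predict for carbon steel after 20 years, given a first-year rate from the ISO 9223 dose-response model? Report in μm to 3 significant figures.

D(20) = 492 μm

carbon steel: temperature factor f = -0.054·(8.2) = -0.4428
  sulphur-dioxide contribution → 33.91 μm/a
  chloride contribution → 68.79 μm/a
  ⇒ r_corr(carbon steel) = 102.7 μm/a
Power-law: D(20) = r_corr · 20^0.523
  D(20) = 102.7 × 20^0.523 = 102.7 × 4.791 = 492.1 μm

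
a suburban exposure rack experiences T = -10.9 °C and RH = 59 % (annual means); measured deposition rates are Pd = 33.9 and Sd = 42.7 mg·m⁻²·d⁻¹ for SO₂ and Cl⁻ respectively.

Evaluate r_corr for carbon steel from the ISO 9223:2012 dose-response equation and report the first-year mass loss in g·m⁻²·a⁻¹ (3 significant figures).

carbon steel: temperature factor f = +0.150·(-20.9) = -3.1350
  SO₂ term: 1.77·33.9^0.52·exp(0.02·59-3.1350) = 1.565
  Sd branch = 0.102·Sd^0.62·e^(0.033·RH+0.04·T) = 4.739 μm/a
  sum: 1.565 + 4.739 → r_corr = 6.304 μm/a
Convert to mass loss: 6.304 μm/a × 7.85 g/cm³ = 49.49 g·m⁻²·a⁻¹

r_corr = 49.5 g·m⁻²·a⁻¹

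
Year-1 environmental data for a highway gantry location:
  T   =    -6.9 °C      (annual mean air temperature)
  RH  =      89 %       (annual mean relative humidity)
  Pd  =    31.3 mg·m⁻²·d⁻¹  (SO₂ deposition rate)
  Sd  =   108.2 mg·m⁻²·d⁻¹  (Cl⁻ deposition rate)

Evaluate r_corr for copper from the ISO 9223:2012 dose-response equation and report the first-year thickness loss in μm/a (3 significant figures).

copper: T≤10 °C ⇒ hinge +0.126·(-6.9−10) = -2.1294
  SO₂ term: 0.0053·31.3^0.26·exp(0.059·89-2.1294) = 0.2943
  Cl⁻ term: 0.01025·108.2^0.27·exp(0.036·89+0.049·-6.9) = 0.6377
  r_corr = 0.2943 + 0.6377 = 0.932 μm/a

r_corr = 0.932 μm/a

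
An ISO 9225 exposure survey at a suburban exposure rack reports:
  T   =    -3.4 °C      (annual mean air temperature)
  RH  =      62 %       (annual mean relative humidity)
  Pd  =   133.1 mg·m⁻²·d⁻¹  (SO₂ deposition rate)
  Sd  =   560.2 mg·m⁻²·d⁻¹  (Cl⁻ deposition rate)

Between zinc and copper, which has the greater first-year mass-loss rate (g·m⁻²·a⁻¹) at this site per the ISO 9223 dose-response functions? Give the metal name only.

zinc

zinc: T≤10 °C ⇒ hinge +0.038·(-3.4−10) = -0.5092
  Pd branch = 0.0129·Pd^0.44·e^(0.046·RH+f) = 1.155 μm/a
  Cl⁻ term: 0.0175·560.2^0.57·exp(0.008·62+0.085·-3.4) = 0.7934
  sum: 1.155 + 0.7934 → r_corr = 1.949 μm/a
  mass loss = 1.949 μm/a × 7.14 g/cm³ = 13.91 g·m⁻²·a⁻¹
copper: f(T) = +0.126·(T−10) [T≤10 °C] = -1.6884
  SO₂ term: 0.0053·133.1^0.26·exp(0.059·62-1.6884) = 0.1355
  Sd branch = 0.01025·Sd^0.27·e^(0.036·RH+0.049·T) = 0.4464 μm/a
  r_corr = 0.1355 + 0.4464 = 0.5819 μm/a
  mass loss = 0.5819 μm/a × 8.96 g/cm³ = 5.214 g·m⁻²·a⁻¹
Ordering by g·m⁻²·a⁻¹: zinc (13.9) > copper (5.21)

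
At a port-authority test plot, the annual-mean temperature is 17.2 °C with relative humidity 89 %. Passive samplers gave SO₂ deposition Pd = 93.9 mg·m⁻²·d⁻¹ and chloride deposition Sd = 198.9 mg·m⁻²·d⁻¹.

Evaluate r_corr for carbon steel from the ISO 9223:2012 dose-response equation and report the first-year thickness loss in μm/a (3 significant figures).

r_corr = 177 μm/a

carbon steel: f(T) = -0.054·(T−10) [T>10 °C] = -0.3888
  sulphur-dioxide contribution → 75.5 μm/a
  chloride contribution → 101.9 μm/a
  total first-year rate 177.4 μm/a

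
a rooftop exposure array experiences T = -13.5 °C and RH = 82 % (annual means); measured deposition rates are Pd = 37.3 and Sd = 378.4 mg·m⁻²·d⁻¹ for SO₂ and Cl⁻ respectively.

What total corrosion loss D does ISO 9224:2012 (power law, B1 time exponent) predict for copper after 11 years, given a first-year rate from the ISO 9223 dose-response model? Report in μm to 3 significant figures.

D(11) = 2.93 μm

copper: T≤10 °C ⇒ hinge +0.126·(-13.5−10) = -2.9610
  SO₂ term: 0.0053·37.3^0.26·exp(0.059·82-2.9610) = 0.08873
  Cl⁻ term: 0.01025·378.4^0.27·exp(0.036·82+0.049·-13.5) = 0.5029
  r_corr = 0.08873 + 0.5029 = 0.5917 μm/a
Power-law: D(11) = r_corr · 11^0.667
  D(11) = 0.5917 × 11^0.667 = 0.5917 × 4.95 = 2.929 μm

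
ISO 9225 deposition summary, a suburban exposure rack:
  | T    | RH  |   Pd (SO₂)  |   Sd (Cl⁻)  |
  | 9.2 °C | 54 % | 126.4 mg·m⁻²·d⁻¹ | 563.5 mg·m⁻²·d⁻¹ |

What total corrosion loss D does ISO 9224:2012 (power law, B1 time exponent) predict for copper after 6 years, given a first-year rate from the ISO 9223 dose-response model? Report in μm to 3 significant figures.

D(6) = 3.40 μm

copper: f(T) = +0.126·(T−10) [T≤10 °C] = -0.1008
  sulphur-dioxide contribution → 0.408 μm/a
  chloride contribution → 0.6216 μm/a
  total first-year rate 1.03 μm/a
Power-law: D(6) = r_corr · 6^0.667
  D(6) = 1.03 × 6^0.667 = 1.03 × 3.304 = 3.402 μm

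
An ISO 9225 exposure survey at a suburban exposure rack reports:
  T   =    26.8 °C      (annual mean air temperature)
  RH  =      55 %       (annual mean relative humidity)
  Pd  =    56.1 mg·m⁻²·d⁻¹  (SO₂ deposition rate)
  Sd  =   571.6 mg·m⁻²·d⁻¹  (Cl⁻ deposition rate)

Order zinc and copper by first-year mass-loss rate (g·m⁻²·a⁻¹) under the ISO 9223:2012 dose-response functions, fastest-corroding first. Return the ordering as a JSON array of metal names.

zinc: T>10 °C ⇒ hinge -0.071·(26.8−10) = -1.1928
  sulphur-dioxide contribution → 0.289 μm/a
  chloride contribution → 9.885 μm/a
  ⇒ r_corr(zinc) = 10.17 μm/a
  mass loss = 10.17 μm/a × 7.14 g/cm³ = 72.64 g·m⁻²·a⁻¹
copper: T>10 °C ⇒ hinge -0.080·(26.8−10) = -1.3440
  sulphur-dioxide contribution → 0.1011 μm/a
  chloride contribution → 1.532 μm/a
  total first-year rate 1.633 μm/a
  mass loss = 1.633 μm/a × 8.96 g/cm³ = 14.64 g·m⁻²·a⁻¹
Ordering by g·m⁻²·a⁻¹: zinc (72.6) > copper (14.6)

["zinc", "copper"]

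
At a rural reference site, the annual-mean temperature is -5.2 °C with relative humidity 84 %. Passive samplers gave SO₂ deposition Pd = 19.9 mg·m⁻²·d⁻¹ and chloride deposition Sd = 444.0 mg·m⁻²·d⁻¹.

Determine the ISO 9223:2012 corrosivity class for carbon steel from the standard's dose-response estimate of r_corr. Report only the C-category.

carbon steel: f(T) = +0.150·(T−10) [T≤10 °C] = -2.2800
  Pd branch = 1.77·Pd^0.52·e^(0.02·RH+f) = 4.6 μm/a
  Cl⁻ term: 0.102·444.0^0.62·exp(0.033·84+0.04·-5.2) = 58.01
  r_corr = 4.6 + 58.01 = 62.61 μm/a
ISO 9223 Table 2 (carbon steel): 50 < 62.6 ≤ 80 μm/a ⇒ C4

C4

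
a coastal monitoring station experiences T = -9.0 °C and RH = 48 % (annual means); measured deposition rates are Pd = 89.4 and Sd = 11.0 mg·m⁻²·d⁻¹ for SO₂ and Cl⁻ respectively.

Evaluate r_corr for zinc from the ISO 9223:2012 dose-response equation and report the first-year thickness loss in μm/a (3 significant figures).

zinc: temperature factor f = +0.038·(-19.0) = -0.7220
  SO₂ term: 0.0129·89.4^0.44·exp(0.046·48-0.7220) = 0.4117
  Sd branch = 0.0175·Sd^0.57·e^(0.008·RH+0.085·T) = 0.0469 μm/a
  r_corr = 0.4117 + 0.0469 = 0.4586 μm/a

r_corr = 0.459 μm/a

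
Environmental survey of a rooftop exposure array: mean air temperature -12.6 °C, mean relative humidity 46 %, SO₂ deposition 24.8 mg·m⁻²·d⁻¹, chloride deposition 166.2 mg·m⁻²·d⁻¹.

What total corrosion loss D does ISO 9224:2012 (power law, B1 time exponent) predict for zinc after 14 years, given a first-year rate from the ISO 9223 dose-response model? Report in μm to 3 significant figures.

D(14) = 2.96 μm

zinc: f(T) = +0.038·(T−10) [T≤10 °C] = -0.8588
  SO₂ term: 0.0129·24.8^0.44·exp(0.046·46-0.8588) = 0.1863
  Cl⁻ term: 0.0175·166.2^0.57·exp(0.008·46+0.085·-12.6) = 0.1598
  sum: 0.1863 + 0.1598 → r_corr = 0.346 μm/a
Long-term exponent b (ISO 9224 Table 2, B1) = 0.813
  D(14) = 0.346 × 14^0.813 = 0.346 × 8.547 = 2.958 μm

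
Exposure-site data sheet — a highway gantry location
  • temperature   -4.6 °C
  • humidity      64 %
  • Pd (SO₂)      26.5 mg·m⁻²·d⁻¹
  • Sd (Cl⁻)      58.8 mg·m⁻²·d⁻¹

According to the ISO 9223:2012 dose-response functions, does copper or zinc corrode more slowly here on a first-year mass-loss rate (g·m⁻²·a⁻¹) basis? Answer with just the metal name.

copper: temperature factor f = +0.126·(-14.6) = -1.8396
  Pd branch = 0.0053·Pd^0.26·e^(0.059·RH+f) = 0.08616 μm/a
  Cl⁻ term: 0.01025·58.8^0.27·exp(0.036·64+0.049·-4.6) = 0.2461
  r_corr = 0.08616 + 0.2461 = 0.3323 μm/a
  mass loss = 0.3323 μm/a × 8.96 g/cm³ = 2.977 g·m⁻²·a⁻¹
zinc: f(T) = +0.038·(T−10) [T≤10 °C] = -0.5548
  Pd branch = 0.0129·Pd^0.44·e^(0.046·RH+f) = 0.5949 μm/a
  Cl⁻ term: 0.0175·58.8^0.57·exp(0.008·64+0.085·-4.6) = 0.2014
  sum: 0.5949 + 0.2014 → r_corr = 0.7963 μm/a
  mass loss = 0.7963 μm/a × 7.14 g/cm³ = 5.686 g·m⁻²·a⁻¹
Ordering by g·m⁻²·a⁻¹: zinc (5.69) > copper (2.98)

copper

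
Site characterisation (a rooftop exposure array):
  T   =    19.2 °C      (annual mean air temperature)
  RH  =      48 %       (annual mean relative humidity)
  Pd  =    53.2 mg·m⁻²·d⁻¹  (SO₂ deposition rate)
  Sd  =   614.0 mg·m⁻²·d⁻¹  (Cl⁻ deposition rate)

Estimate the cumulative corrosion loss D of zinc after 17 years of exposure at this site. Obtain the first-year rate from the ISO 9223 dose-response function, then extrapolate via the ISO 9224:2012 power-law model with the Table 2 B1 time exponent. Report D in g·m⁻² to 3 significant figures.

D(17) = 390 g·m⁻²

zinc: f(T) = -0.071·(T−10) [T>10 °C] = -0.6532
  SO₂ term: 0.0129·53.2^0.44·exp(0.046·48-0.6532) = 0.3509
  Sd branch = 0.0175·Sd^0.57·e^(0.008·RH+0.085·T) = 5.103 μm/a
  sum: 0.3509 + 5.103 → r_corr = 5.454 μm/a
Long-term exponent b (ISO 9224 Table 2, B1) = 0.813
  D(17) = 5.454 × 17^0.813 = 5.454 × 10.01 = 54.58 μm
  Mass loss = 54.58 μm × 7.14 g/cm³ = 389.7 g·m⁻²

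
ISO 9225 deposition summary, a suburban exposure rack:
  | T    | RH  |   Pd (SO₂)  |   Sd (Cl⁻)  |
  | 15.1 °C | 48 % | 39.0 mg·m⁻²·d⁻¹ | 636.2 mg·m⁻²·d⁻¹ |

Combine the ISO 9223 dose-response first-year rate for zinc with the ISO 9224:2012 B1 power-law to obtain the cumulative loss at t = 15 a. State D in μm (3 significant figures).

D(15) = 36.9 μm

zinc: temperature factor f = -0.071·(5.1) = -0.3621
  sulphur-dioxide contribution → 0.4096 μm/a
  chloride contribution → 3.675 μm/a
  total first-year rate 4.085 μm/a
ISO 9224: D(t) = r_corr · t^b with b = 0.813 (zinc, B1)
  D(15) = 4.085 × 15^0.813 = 4.085 × 9.04 = 36.93 μm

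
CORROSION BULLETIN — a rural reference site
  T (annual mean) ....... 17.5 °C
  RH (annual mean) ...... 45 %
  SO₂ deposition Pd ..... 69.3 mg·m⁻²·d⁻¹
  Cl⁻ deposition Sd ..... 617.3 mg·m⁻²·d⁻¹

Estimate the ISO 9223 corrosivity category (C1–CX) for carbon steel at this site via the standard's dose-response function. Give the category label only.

C4

carbon steel: temperature factor f = -0.054·(7.5) = -0.4050
  SO₂ term: 1.77·69.3^0.52·exp(0.02·45-0.4050) = 26.31
  Cl⁻ term: 0.102·617.3^0.62·exp(0.033·45+0.04·17.5) = 48.71
  r_corr = 26.31 + 48.71 = 75.02 μm/a
ISO 9223 Table 2 (carbon steel): 50 < 75 ≤ 80 μm/a ⇒ C4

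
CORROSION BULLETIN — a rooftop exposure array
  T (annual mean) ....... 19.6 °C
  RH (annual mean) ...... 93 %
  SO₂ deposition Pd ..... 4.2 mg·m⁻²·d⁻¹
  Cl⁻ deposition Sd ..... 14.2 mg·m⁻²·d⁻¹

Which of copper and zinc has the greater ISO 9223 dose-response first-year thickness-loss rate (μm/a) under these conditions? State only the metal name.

copper

copper: T>10 °C ⇒ hinge -0.080·(19.6−10) = -0.7680
  Pd branch = 0.0053·Pd^0.26·e^(0.059·RH+f) = 0.8625 μm/a
  Sd branch = 0.01025·Sd^0.27·e^(0.036·RH+0.049·T) = 1.559 μm/a
  r_corr = 0.8625 + 1.559 = 2.422 μm/a
zinc: T>10 °C ⇒ hinge -0.071·(19.6−10) = -0.6816
  SO₂ term: 0.0129·4.2^0.44·exp(0.046·93-0.6816) = 0.8845
  Cl⁻ term: 0.0175·14.2^0.57·exp(0.008·93+0.085·19.6) = 0.8841
  sum: 0.8845 + 0.8841 → r_corr = 1.769 μm/a
Ordering by μm/a: copper (2.42) > zinc (1.77)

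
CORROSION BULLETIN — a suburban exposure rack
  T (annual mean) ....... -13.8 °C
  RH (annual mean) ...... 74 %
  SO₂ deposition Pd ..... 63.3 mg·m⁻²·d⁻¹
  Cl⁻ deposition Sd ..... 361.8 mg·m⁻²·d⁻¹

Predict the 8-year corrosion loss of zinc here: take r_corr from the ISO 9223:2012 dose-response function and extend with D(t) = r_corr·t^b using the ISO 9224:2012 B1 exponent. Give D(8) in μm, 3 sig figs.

D(8) = 6.81 μm

zinc: f(T) = +0.038·(T−10) [T≤10 °C] = -0.9044
  sulphur-dioxide contribution → 0.9745 μm/a
  chloride contribution → 0.2812 μm/a
  total first-year rate 1.256 μm/a
Long-term exponent b (ISO 9224 Table 2, B1) = 0.813
  D(8) = 1.256 × 8^0.813 = 1.256 × 5.423 = 6.809 μm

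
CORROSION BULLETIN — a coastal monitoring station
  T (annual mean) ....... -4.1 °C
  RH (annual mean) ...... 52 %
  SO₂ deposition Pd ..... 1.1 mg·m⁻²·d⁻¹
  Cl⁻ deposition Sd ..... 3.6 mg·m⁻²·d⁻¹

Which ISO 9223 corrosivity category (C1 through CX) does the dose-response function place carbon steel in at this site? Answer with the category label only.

carbon steel: f(T) = +0.150·(T−10) [T≤10 °C] = -2.1150
  sulphur-dioxide contribution → 0.6348 μm/a
  chloride contribution → 1.065 μm/a
  ⇒ r_corr(carbon steel) = 1.7 μm/a
ISO 9223 Table 2 (carbon steel): 1.3 < 1.7 ≤ 25 μm/a ⇒ C2

C2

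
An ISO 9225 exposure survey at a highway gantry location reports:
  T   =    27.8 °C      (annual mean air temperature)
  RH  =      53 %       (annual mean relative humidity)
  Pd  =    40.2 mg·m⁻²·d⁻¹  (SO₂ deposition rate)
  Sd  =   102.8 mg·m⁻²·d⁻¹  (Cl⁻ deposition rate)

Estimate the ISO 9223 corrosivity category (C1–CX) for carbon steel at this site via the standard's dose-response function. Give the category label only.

carbon steel: f(T) = -0.054·(T−10) [T>10 °C] = -0.9612
  SO₂ term: 1.77·40.2^0.52·exp(0.02·53-0.9612) = 13.34
  Sd branch = 0.102·Sd^0.62·e^(0.033·RH+0.04·T) = 31.52 μm/a
  sum: 13.34 + 31.52 → r_corr = 44.86 μm/a
ISO 9223 Table 2 (carbon steel): 25 < 44.9 ≤ 50 μm/a ⇒ C3

C3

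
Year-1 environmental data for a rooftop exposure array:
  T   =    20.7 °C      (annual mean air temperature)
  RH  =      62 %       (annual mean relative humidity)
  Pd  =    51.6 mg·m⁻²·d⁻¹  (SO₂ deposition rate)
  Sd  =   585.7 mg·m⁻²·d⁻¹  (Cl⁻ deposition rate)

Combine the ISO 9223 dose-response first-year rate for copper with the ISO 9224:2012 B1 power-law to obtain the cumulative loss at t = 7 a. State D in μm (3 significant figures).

copper: T>10 °C ⇒ hinge -0.080·(20.7−10) = -0.8560
  Pd branch = 0.0053·Pd^0.26·e^(0.059·RH+f) = 0.2435 μm/a
  Cl⁻ term: 0.01025·585.7^0.27·exp(0.036·62+0.049·20.7) = 1.472
  r_corr = 0.2435 + 1.472 = 1.715 μm/a
Power-law: D(7) = r_corr · 7^0.667
  D(7) = 1.715 × 7^0.667 = 1.715 × 3.662 = 6.281 μm

D(7) = 6.28 μm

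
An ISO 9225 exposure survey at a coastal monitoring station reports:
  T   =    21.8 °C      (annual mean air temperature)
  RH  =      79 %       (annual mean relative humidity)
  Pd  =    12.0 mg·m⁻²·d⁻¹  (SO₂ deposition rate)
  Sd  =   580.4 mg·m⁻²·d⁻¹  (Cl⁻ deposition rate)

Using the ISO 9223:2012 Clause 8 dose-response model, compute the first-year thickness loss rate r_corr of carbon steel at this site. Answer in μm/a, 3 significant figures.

r_corr = 188 μm/a

carbon steel: f(T) = -0.054·(T−10) [T>10 °C] = -0.6372
  sulphur-dioxide contribution → 16.54 μm/a
  chloride contribution → 171 μm/a
  ⇒ r_corr(carbon steel) = 187.6 μm/a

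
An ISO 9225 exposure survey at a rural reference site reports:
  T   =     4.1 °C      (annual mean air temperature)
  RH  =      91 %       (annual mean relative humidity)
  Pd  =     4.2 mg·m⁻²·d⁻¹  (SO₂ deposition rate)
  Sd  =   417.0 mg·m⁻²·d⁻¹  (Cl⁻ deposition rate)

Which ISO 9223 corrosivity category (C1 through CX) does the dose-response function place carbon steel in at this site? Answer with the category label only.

carbon steel: f(T) = +0.150·(T−10) [T≤10 °C] = -0.8850
  Pd branch = 1.77·Pd^0.52·e^(0.02·RH+f) = 9.509 μm/a
  Sd branch = 0.102·Sd^0.62·e^(0.033·RH+0.04·T) = 102 μm/a
  r_corr = 9.509 + 102 = 111.5 μm/a
ISO 9223 Table 2 (carbon steel): 80 < 111 ≤ 200 μm/a ⇒ C5

C5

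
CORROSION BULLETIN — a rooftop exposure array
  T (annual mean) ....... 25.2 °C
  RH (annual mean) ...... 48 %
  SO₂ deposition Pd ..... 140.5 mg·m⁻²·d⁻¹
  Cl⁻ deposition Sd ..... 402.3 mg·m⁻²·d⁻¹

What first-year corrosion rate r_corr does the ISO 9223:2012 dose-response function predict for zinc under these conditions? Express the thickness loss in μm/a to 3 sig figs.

zinc: f(T) = -0.071·(T−10) [T>10 °C] = -1.0792
  SO₂ term: 0.0129·140.5^0.44·exp(0.046·48-1.0792) = 0.3514
  Sd branch = 0.0175·Sd^0.57·e^(0.008·RH+0.085·T) = 6.678 μm/a
  r_corr = 0.3514 + 6.678 = 7.03 μm/a

r_corr = 7.03 μm/a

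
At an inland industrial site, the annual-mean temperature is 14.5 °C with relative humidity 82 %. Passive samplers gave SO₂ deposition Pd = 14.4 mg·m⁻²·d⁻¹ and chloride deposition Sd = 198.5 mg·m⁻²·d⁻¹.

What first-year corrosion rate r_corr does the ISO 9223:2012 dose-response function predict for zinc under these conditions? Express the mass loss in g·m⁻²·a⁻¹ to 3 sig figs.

zinc: T>10 °C ⇒ hinge -0.071·(14.5−10) = -0.3195
  sulphur-dioxide contribution → 1.317 μm/a
  chloride contribution → 2.36 μm/a
  ⇒ r_corr(zinc) = 3.677 μm/a
Convert to mass loss: 3.677 μm/a × 7.14 g/cm³ = 26.26 g·m⁻²·a⁻¹

r_corr = 26.3 g·m⁻²·a⁻¹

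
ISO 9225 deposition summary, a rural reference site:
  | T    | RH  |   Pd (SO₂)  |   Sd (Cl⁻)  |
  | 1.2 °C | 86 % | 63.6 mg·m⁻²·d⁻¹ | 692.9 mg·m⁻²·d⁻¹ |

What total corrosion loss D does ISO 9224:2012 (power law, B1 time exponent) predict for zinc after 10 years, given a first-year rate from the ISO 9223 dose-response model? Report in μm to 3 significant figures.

zinc: temperature factor f = +0.038·(-8.8) = -0.3344
  SO₂ term: 0.0129·63.6^0.44·exp(0.046·86-0.3344) = 2.999
  Sd branch = 0.0175·Sd^0.57·e^(0.008·RH+0.085·T) = 1.604 μm/a
  r_corr = 2.999 + 1.604 = 4.603 μm/a
Power-law: D(10) = r_corr · 10^0.813
  D(10) = 4.603 × 10^0.813 = 4.603 × 6.501 = 29.93 μm

D(10) = 29.9 μm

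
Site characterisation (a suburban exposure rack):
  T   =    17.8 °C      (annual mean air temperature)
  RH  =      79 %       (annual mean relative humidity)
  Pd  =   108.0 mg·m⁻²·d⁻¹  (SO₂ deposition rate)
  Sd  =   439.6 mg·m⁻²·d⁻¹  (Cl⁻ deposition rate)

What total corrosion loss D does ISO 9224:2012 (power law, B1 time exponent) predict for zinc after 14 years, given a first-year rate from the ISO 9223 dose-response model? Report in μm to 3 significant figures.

D(14) = 59.8 μm

zinc: temperature factor f = -0.071·(7.8) = -0.5538
  Pd branch = 0.0129·Pd^0.44·e^(0.046·RH+f) = 2.203 μm/a
  Sd branch = 0.0175·Sd^0.57·e^(0.008·RH+0.085·T) = 4.799 μm/a
  r_corr = 2.203 + 4.799 = 7.002 μm/a
ISO 9224: D(t) = r_corr · t^b with b = 0.813 (zinc, B1)
  D(14) = 7.002 × 14^0.813 = 7.002 × 8.547 = 59.84 μm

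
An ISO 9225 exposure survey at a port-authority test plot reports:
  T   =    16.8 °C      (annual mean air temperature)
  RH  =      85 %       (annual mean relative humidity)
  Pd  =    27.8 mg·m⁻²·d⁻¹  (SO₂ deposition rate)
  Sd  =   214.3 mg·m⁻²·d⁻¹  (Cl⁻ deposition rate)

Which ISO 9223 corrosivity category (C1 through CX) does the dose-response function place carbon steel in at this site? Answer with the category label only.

carbon steel: temperature factor f = -0.054·(6.8) = -0.3672
  Pd branch = 1.77·Pd^0.52·e^(0.02·RH+f) = 37.82 μm/a
  Cl⁻ term: 0.102·214.3^0.62·exp(0.033·85+0.04·16.8) = 92.02
  sum: 37.82 + 92.02 → r_corr = 129.8 μm/a
ISO 9223 Table 2 (carbon steel): 80 < 130 ≤ 200 μm/a ⇒ C5

C5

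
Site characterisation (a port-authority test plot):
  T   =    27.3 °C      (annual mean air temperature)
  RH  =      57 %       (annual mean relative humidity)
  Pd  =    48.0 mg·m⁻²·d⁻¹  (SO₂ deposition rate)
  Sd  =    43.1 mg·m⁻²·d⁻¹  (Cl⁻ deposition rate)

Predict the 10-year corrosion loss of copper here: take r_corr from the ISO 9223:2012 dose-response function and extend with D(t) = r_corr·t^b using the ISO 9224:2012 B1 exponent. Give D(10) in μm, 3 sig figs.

copper: f(T) = -0.080·(T−10) [T>10 °C] = -1.3840
  Pd branch = 0.0053·Pd^0.26·e^(0.059·RH+f) = 0.1049 μm/a
  Sd branch = 0.01025·Sd^0.27·e^(0.036·RH+0.049·T) = 0.8398 μm/a
  r_corr = 0.1049 + 0.8398 = 0.9447 μm/a
ISO 9224: D(t) = r_corr · t^b with b = 0.667 (copper, B1)
  D(10) = 0.9447 × 10^0.667 = 0.9447 × 4.645 = 4.388 μm

D(10) = 4.39 μm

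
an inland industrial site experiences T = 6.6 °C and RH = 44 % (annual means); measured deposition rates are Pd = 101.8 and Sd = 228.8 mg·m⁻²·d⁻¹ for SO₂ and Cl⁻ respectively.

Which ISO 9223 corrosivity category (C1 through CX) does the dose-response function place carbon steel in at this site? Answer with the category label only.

C3

carbon steel: T≤10 °C ⇒ hinge +0.150·(6.6−10) = -0.5100
  Pd branch = 1.77·Pd^0.52·e^(0.02·RH+f) = 28.36 μm/a
  Cl⁻ term: 0.102·228.8^0.62·exp(0.033·44+0.04·6.6) = 16.47
  sum: 28.36 + 16.47 → r_corr = 44.83 μm/a
Category bounds: 25…50 μm/a bracket r_corr ⇒ C3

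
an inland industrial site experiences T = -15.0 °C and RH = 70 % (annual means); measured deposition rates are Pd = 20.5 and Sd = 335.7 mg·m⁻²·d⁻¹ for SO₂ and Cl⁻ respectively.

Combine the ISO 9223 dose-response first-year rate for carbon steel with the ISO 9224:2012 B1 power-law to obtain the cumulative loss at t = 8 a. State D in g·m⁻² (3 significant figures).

D(8) = 503 g·m⁻²

carbon steel: f(T) = +0.150·(T−10) [T≤10 °C] = -3.7500
  Pd branch = 1.77·Pd^0.52·e^(0.02·RH+f) = 0.8119 μm/a
  Cl⁻ term: 0.102·335.7^0.62·exp(0.033·70+0.04·-15.0) = 20.77
  sum: 0.8119 + 20.77 → r_corr = 21.58 μm/a
Power-law: D(8) = r_corr · 8^0.523
  D(8) = 21.58 × 8^0.523 = 21.58 × 2.967 = 64.02 μm
  Mass loss = 64.02 μm × 7.85 g/cm³ = 502.5 g·m⁻²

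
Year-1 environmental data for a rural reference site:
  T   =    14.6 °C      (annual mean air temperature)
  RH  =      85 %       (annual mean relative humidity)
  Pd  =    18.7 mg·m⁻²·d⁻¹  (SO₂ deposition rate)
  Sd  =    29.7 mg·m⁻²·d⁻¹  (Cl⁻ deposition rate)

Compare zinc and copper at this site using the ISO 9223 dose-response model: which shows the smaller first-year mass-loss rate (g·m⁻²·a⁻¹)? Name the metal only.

zinc

zinc: T>10 °C ⇒ hinge -0.071·(14.6−10) = -0.3266
  Pd branch = 0.0129·Pd^0.44·e^(0.046·RH+f) = 1.684 μm/a
  Cl⁻ term: 0.0175·29.7^0.57·exp(0.008·85+0.085·14.6) = 0.8256
  r_corr = 1.684 + 0.8256 = 2.51 μm/a
  mass loss = 2.51 μm/a × 7.14 g/cm³ = 17.92 g·m⁻²·a⁻¹
copper: f(T) = -0.080·(T−10) [T>10 °C] = -0.3680
  Pd branch = 0.0053·Pd^0.26·e^(0.059·RH+f) = 1.183 μm/a
  Sd branch = 0.01025·Sd^0.27·e^(0.036·RH+0.049·T) = 1.117 μm/a
  r_corr = 1.183 + 1.117 = 2.3 μm/a
  mass loss = 2.3 μm/a × 8.96 g/cm³ = 20.61 g·m⁻²·a⁻¹
Ordering by g·m⁻²·a⁻¹: copper (20.6) > zinc (17.9)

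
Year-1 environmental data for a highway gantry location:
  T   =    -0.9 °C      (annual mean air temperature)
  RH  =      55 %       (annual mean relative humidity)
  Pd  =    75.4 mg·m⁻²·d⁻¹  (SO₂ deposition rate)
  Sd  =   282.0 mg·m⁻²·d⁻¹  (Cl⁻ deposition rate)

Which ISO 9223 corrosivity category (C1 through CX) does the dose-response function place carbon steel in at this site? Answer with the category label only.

carbon steel: T≤10 °C ⇒ hinge +0.150·(-0.9−10) = -1.6350
  Pd branch = 1.77·Pd^0.52·e^(0.02·RH+f) = 9.814 μm/a
  Cl⁻ term: 0.102·282.0^0.62·exp(0.033·55+0.04·-0.9) = 19.97
  r_corr = 9.814 + 19.97 = 29.78 μm/a
29.8 μm/a falls in (25, 50] for carbon steel → category C3

C3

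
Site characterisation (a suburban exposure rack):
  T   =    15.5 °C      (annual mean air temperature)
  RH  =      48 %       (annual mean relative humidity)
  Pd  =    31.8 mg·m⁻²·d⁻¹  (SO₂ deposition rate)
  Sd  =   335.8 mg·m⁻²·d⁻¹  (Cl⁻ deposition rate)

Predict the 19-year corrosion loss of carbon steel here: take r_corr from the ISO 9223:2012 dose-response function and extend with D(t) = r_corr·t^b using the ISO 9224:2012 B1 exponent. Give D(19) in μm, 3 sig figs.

carbon steel: f(T) = -0.054·(T−10) [T>10 °C] = -0.2970
  sulphur-dioxide contribution → 20.76 μm/a
  chloride contribution → 34.04 μm/a
  total first-year rate 54.79 μm/a
ISO 9224: D(t) = r_corr · t^b with b = 0.523 (carbon steel, B1)
  D(19) = 54.79 × 19^0.523 = 54.79 × 4.664 = 255.6 μm

D(19) = 256 μm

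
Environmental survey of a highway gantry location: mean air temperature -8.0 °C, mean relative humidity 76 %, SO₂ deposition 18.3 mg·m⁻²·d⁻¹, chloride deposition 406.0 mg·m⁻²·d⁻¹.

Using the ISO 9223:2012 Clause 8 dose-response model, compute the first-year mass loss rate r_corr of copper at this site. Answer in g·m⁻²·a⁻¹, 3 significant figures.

copper: f(T) = +0.126·(T−10) [T≤10 °C] = -2.2680
  Pd branch = 0.0053·Pd^0.26·e^(0.059·RH+f) = 0.1035 μm/a
  Cl⁻ term: 0.01025·406.0^0.27·exp(0.036·76+0.049·-8.0) = 0.5408
  sum: 0.1035 + 0.5408 → r_corr = 0.6443 μm/a
Convert to mass loss: 0.6443 μm/a × 8.96 g/cm³ = 5.773 g·m⁻²·a⁻¹

r_corr = 5.77 g·m⁻²·a⁻¹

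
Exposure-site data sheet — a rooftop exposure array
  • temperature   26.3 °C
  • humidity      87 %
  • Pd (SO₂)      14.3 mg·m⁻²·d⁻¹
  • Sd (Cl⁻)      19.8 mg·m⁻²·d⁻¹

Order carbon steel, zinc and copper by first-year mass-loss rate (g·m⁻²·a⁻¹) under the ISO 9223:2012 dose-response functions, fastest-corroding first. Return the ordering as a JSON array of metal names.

carbon steel: temperature factor f = -0.054·(16.3) = -0.8802
  SO₂ term: 1.77·14.3^0.52·exp(0.02·87-0.8802) = 16.68
  Sd branch = 0.102·Sd^0.62·e^(0.033·RH+0.04·T) = 32.83 μm/a
  r_corr = 16.68 + 32.83 = 49.51 μm/a
  mass loss = 49.51 μm/a × 7.85 g/cm³ = 388.6 g·m⁻²·a⁻¹
zinc: temperature factor f = -0.071·(16.3) = -1.1573
  SO₂ term: 0.0129·14.3^0.44·exp(0.046·87-1.1573) = 0.7151
  Sd branch = 0.0175·Sd^0.57·e^(0.008·RH+0.085·T) = 1.8 μm/a
  r_corr = 0.7151 + 1.8 = 2.515 μm/a
  mass loss = 2.515 μm/a × 7.14 g/cm³ = 17.96 g·m⁻²·a⁻¹
copper: temperature factor f = -0.080·(16.3) = -1.3040
  SO₂ term: 0.0053·14.3^0.26·exp(0.059·87-1.3040) = 0.4871
  Sd branch = 0.01025·Sd^0.27·e^(0.036·RH+0.049·T) = 1.909 μm/a
  r_corr = 0.4871 + 1.909 = 2.396 μm/a
  mass loss = 2.396 μm/a × 8.96 g/cm³ = 21.46 g·m⁻²·a⁻¹
Ordering by g·m⁻²·a⁻¹: carbon steel (389) > copper (21.5) > zinc (18)

["carbon steel", "copper", "zinc"]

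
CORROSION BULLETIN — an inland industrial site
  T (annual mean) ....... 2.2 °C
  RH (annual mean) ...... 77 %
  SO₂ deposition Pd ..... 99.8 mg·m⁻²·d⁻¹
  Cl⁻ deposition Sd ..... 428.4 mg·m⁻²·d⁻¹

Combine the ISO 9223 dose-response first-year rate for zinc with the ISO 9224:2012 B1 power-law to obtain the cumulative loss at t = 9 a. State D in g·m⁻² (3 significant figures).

D(9) = 160 g·m⁻²

zinc: f(T) = +0.038·(T−10) [T≤10 °C] = -0.2964
  SO₂ term: 0.0129·99.8^0.44·exp(0.046·77-0.2964) = 2.51
  Sd branch = 0.0175·Sd^0.57·e^(0.008·RH+0.085·T) = 1.236 μm/a
  sum: 2.51 + 1.236 → r_corr = 3.746 μm/a
Power-law: D(9) = r_corr · 9^0.813
  D(9) = 3.746 × 9^0.813 = 3.746 × 5.968 = 22.36 μm
  Mass loss = 22.36 μm × 7.14 g/cm³ = 159.6 g·m⁻²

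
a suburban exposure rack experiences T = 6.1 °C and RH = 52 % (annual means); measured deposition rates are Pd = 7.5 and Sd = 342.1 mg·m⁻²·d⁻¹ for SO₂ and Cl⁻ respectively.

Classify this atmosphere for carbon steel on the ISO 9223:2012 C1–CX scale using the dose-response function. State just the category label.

C3

carbon steel: T≤10 °C ⇒ hinge +0.150·(6.1−10) = -0.5850
  sulphur-dioxide contribution → 7.954 μm/a
  chloride contribution → 26.98 μm/a
  total first-year rate 34.93 μm/a
34.9 μm/a falls in (25, 50] for carbon steel → category C3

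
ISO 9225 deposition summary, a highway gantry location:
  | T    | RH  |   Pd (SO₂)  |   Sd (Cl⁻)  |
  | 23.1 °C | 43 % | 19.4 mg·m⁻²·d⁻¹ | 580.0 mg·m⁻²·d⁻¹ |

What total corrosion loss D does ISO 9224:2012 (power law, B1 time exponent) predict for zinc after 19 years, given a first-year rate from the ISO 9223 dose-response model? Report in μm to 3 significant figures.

D(19) = 73.9 μm

zinc: temperature factor f = -0.071·(13.1) = -0.9301
  sulphur-dioxide contribution → 0.1356 μm/a
  chloride contribution → 6.612 μm/a
  total first-year rate 6.748 μm/a
Power-law: D(19) = r_corr · 19^0.813
  D(19) = 6.748 × 19^0.813 = 6.748 × 10.96 = 73.92 μm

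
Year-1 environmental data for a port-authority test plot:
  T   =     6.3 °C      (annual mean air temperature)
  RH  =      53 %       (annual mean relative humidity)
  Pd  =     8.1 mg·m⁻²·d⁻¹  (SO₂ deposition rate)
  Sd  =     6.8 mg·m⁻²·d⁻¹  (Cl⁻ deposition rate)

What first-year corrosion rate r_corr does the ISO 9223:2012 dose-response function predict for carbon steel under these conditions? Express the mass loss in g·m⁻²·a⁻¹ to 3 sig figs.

carbon steel: temperature factor f = +0.150·(-3.7) = -0.5550
  sulphur-dioxide contribution → 8.704 μm/a
  chloride contribution → 2.476 μm/a
  ⇒ r_corr(carbon steel) = 11.18 μm/a
Convert to mass loss: 11.18 μm/a × 7.85 g/cm³ = 87.76 g·m⁻²·a⁻¹

r_corr = 87.8 g·m⁻²·a⁻¹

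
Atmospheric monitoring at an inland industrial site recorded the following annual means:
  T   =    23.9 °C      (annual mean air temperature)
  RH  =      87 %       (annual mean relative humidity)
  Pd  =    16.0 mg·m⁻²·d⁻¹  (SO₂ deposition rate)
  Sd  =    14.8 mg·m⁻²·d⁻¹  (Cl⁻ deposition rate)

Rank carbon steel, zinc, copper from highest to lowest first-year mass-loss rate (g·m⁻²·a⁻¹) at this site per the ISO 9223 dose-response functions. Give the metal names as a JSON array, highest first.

["carbon steel", "copper", "zinc"]

carbon steel: T>10 °C ⇒ hinge -0.054·(23.9−10) = -0.7506
  sulphur-dioxide contribution → 20.13 μm/a
  chloride contribution → 24.9 μm/a
  total first-year rate 45.03 μm/a
  mass loss = 45.03 μm/a × 7.85 g/cm³ = 353.5 g·m⁻²·a⁻¹
zinc: temperature factor f = -0.071·(13.9) = -0.9869
  sulphur-dioxide contribution → 0.8909 μm/a
  chloride contribution → 1.243 μm/a
  ⇒ r_corr(zinc) = 2.134 μm/a
  mass loss = 2.134 μm/a × 7.14 g/cm³ = 15.24 g·m⁻²·a⁻¹
copper: temperature factor f = -0.080·(13.9) = -1.1120
  sulphur-dioxide contribution → 0.6076 μm/a
  chloride contribution → 1.569 μm/a
  total first-year rate 2.176 μm/a
  mass loss = 2.176 μm/a × 8.96 g/cm³ = 19.5 g·m⁻²·a⁻¹
Ordering by g·m⁻²·a⁻¹: carbon steel (353) > copper (19.5) > zinc (15.2)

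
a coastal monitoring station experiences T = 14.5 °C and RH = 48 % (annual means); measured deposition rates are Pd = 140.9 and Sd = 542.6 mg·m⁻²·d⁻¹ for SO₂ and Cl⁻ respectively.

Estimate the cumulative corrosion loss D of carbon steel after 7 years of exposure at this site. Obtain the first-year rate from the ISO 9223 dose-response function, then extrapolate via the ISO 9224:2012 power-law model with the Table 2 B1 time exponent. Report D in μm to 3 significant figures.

carbon steel: temperature factor f = -0.054·(4.5) = -0.2430
  sulphur-dioxide contribution → 47.51 μm/a
  chloride contribution → 44.03 μm/a
  ⇒ r_corr(carbon steel) = 91.55 μm/a
ISO 9224: D(t) = r_corr · t^b with b = 0.523 (carbon steel, B1)
  D(7) = 91.55 × 7^0.523 = 91.55 × 2.767 = 253.3 μm

D(7) = 253 μm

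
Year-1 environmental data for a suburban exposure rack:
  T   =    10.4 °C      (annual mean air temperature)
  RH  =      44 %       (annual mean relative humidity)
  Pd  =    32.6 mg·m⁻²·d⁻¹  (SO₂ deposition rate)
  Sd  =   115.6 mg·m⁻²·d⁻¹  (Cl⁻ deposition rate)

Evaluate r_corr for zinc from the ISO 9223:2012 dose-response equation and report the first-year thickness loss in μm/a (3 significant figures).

zinc: f(T) = -0.071·(T−10) [T>10 °C] = -0.0284
  Pd branch = 0.0129·Pd^0.44·e^(0.046·RH+f) = 0.4396 μm/a
  Cl⁻ term: 0.0175·115.6^0.57·exp(0.008·44+0.085·10.4) = 0.9031
  r_corr = 0.4396 + 0.9031 = 1.343 μm/a

r_corr = 1.34 μm/a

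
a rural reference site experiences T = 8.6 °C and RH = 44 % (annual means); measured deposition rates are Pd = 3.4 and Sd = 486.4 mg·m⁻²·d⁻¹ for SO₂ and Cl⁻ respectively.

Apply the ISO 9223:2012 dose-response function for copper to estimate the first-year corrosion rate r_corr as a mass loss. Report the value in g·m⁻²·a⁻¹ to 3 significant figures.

r_corr = 4.36 g·m⁻²·a⁻¹

copper: f(T) = +0.126·(T−10) [T≤10 °C] = -0.1764
  SO₂ term: 0.0053·3.4^0.26·exp(0.059·44-0.1764) = 0.0819
  Cl⁻ term: 0.01025·486.4^0.27·exp(0.036·44+0.049·8.6) = 0.4047
  r_corr = 0.0819 + 0.4047 = 0.4866 μm/a
Convert to mass loss: 0.4866 μm/a × 8.96 g/cm³ = 4.36 g·m⁻²·a⁻¹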